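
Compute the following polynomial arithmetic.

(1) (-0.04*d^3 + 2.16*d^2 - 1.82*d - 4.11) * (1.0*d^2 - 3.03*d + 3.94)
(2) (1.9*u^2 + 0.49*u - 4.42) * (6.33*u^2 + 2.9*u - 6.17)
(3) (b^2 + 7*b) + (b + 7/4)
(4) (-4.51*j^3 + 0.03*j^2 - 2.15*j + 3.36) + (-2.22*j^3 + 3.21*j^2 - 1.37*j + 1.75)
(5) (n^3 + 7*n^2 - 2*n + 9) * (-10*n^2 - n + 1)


(1) = -0.04*d^5 + 2.2812*d^4 - 8.5224*d^3 + 9.915*d^2 + 5.2825*d - 16.1934
(2) = 12.027*u^4 + 8.6117*u^3 - 38.2806*u^2 - 15.8413*u + 27.2714
(3) = b^2 + 8*b + 7/4
(4) = -6.73*j^3 + 3.24*j^2 - 3.52*j + 5.11
(5) = -10*n^5 - 71*n^4 + 14*n^3 - 81*n^2 - 11*n + 9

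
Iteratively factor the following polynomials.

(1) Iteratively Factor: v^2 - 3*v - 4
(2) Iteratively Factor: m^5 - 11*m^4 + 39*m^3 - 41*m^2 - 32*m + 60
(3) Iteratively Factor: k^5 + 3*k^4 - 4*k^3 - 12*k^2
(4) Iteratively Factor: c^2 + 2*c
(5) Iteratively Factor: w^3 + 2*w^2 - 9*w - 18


(1) = (v - 4)*(v + 1)
(2) = (m - 5)*(m^4 - 6*m^3 + 9*m^2 + 4*m - 12) = (m - 5)*(m - 2)*(m^3 - 4*m^2 + m + 6) = (m - 5)*(m - 2)*(m + 1)*(m^2 - 5*m + 6) = (m - 5)*(m - 3)*(m - 2)*(m + 1)*(m - 2)
(3) = (k + 2)*(k^4 + k^3 - 6*k^2) = (k - 2)*(k + 2)*(k^3 + 3*k^2) = (k - 2)*(k + 2)*(k + 3)*(k^2) = k*(k - 2)*(k + 2)*(k + 3)*(k)
(4) = (c + 2)*(c)
(5) = (w + 3)*(w^2 - w - 6) = (w - 3)*(w + 3)*(w + 2)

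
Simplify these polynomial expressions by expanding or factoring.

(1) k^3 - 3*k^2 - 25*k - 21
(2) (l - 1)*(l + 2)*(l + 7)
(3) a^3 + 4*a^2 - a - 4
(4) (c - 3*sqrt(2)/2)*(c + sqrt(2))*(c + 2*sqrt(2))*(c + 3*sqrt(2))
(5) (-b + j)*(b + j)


(1) = (k - 7)*(k + 1)*(k + 3)
(2) = l^3 + 8*l^2 + 5*l - 14
(3) = (a - 1)*(a + 1)*(a + 4)
(4) = c^4 + 9*sqrt(2)*c^3/2 + 4*c^2 - 21*sqrt(2)*c - 36
(5) = -b^2 + j^2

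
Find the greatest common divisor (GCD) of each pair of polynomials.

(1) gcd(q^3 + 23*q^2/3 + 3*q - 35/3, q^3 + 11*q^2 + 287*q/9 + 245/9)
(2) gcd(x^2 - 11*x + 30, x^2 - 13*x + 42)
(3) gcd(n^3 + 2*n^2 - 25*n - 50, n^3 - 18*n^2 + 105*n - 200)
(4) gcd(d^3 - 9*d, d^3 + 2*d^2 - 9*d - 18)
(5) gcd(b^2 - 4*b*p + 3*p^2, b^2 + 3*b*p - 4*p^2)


(1) = gcd((q - 1)*(q + 5/3)*(q + 7), (q + 5/3)*(q + 7/3)*(q + 7)) = q^2 + 26*q/3 + 35/3
(2) = x - 6
(3) = n - 5
(4) = d^2 - 9
(5) = -b + p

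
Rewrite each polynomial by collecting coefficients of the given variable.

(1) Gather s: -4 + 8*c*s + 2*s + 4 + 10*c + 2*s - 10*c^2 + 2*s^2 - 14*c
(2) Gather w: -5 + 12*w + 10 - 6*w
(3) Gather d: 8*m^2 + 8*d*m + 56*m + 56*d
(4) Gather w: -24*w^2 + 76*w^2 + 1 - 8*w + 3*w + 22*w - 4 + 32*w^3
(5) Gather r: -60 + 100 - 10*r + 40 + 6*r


(1) = -10*c^2 - 4*c + 2*s^2 + s*(8*c + 4)
(2) = 6*w + 5
(3) = d*(8*m + 56) + 8*m^2 + 56*m
(4) = 32*w^3 + 52*w^2 + 17*w - 3
(5) = 80 - 4*r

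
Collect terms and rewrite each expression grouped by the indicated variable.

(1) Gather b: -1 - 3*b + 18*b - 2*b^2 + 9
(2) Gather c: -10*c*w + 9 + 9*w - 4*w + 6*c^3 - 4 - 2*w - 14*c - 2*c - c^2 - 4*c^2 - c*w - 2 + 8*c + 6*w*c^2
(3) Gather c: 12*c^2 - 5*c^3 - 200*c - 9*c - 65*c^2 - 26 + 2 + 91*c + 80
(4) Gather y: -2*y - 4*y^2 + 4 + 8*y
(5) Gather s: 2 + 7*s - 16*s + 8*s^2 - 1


(1) = -2*b^2 + 15*b + 8
(2) = 6*c^3 + c^2*(6*w - 5) + c*(-11*w - 8) + 3*w + 3
(3) = -5*c^3 - 53*c^2 - 118*c + 56
(4) = -4*y^2 + 6*y + 4
(5) = 8*s^2 - 9*s + 1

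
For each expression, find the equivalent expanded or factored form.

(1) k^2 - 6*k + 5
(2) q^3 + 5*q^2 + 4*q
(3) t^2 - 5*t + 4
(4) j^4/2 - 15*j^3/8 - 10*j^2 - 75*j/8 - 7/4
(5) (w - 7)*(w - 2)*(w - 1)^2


(1) = (k - 5)*(k - 1)
(2) = q*(q + 1)*(q + 4)
(3) = (t - 4)*(t - 1)
(4) = (j/2 + 1)*(j - 7)*(j + 1/4)*(j + 1)
(5) = w^4 - 11*w^3 + 33*w^2 - 37*w + 14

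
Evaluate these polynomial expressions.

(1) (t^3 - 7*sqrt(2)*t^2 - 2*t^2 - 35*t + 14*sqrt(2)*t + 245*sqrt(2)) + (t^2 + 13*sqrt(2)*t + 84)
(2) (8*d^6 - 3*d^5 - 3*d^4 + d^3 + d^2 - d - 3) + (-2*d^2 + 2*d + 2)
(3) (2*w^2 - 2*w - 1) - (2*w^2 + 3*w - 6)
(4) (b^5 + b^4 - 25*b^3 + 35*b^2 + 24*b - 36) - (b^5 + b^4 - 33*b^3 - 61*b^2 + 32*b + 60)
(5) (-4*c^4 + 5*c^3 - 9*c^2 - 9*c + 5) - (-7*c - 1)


(1) = t^3 - 7*sqrt(2)*t^2 - t^2 - 35*t + 27*sqrt(2)*t + 84 + 245*sqrt(2)
(2) = 8*d^6 - 3*d^5 - 3*d^4 + d^3 - d^2 + d - 1
(3) = 5 - 5*w
(4) = 8*b^3 + 96*b^2 - 8*b - 96
(5) = -4*c^4 + 5*c^3 - 9*c^2 - 2*c + 6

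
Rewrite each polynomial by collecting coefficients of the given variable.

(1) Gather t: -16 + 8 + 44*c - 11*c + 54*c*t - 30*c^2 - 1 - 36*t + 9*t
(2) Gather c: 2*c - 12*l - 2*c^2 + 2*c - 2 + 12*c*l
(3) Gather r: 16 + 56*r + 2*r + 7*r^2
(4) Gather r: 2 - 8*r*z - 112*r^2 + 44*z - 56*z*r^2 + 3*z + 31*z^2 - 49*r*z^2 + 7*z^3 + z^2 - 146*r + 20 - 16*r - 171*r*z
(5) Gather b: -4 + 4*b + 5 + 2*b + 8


(1) = -30*c^2 + 33*c + t*(54*c - 27) - 9
(2) = -2*c^2 + c*(12*l + 4) - 12*l - 2
(3) = 7*r^2 + 58*r + 16
(4) = r^2*(-56*z - 112) + r*(-49*z^2 - 179*z - 162) + 7*z^3 + 32*z^2 + 47*z + 22
(5) = 6*b + 9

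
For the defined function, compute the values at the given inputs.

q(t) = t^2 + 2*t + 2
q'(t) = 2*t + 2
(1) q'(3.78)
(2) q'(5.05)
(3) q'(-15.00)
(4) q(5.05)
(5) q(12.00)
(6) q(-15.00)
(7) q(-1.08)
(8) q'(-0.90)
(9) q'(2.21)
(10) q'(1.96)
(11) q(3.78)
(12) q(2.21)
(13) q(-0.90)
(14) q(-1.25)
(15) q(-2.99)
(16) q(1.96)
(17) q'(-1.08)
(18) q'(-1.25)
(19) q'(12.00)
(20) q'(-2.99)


(1) = 9.56
(2) = 12.10
(3) = -28.00
(4) = 37.60
(5) = 170.00
(6) = 197.00
(7) = 1.01
(8) = 0.20
(9) = 6.42
(10) = 5.92
(11) = 23.85
(12) = 11.30
(13) = 1.01
(14) = 1.06
(15) = 4.96
(16) = 9.76
(17) = -0.16
(18) = -0.50
(19) = 26.00
(20) = -3.98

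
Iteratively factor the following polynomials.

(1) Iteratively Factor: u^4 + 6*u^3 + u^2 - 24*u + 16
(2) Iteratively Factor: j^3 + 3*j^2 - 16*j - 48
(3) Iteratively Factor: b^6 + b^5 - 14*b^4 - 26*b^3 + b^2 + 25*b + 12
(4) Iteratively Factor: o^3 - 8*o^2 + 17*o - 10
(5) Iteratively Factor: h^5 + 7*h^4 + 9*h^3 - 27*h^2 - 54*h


(1) = (u + 4)*(u^3 + 2*u^2 - 7*u + 4) = (u - 1)*(u + 4)*(u^2 + 3*u - 4) = (u - 1)^2*(u + 4)*(u + 4)
(2) = (j + 4)*(j^2 - j - 12) = (j - 4)*(j + 4)*(j + 3)
(3) = (b + 1)*(b^5 - 14*b^3 - 12*b^2 + 13*b + 12) = (b - 4)*(b + 1)*(b^4 + 4*b^3 + 2*b^2 - 4*b - 3) = (b - 4)*(b + 1)*(b + 3)*(b^3 + b^2 - b - 1) = (b - 4)*(b + 1)^2*(b + 3)*(b^2 - 1) = (b - 4)*(b + 1)^3*(b + 3)*(b - 1)
(4) = (o - 2)*(o^2 - 6*o + 5) = (o - 5)*(o - 2)*(o - 1)
(5) = (h + 3)*(h^4 + 4*h^3 - 3*h^2 - 18*h) = (h - 2)*(h + 3)*(h^3 + 6*h^2 + 9*h) = h*(h - 2)*(h + 3)*(h^2 + 6*h + 9) = h*(h - 2)*(h + 3)^2*(h + 3)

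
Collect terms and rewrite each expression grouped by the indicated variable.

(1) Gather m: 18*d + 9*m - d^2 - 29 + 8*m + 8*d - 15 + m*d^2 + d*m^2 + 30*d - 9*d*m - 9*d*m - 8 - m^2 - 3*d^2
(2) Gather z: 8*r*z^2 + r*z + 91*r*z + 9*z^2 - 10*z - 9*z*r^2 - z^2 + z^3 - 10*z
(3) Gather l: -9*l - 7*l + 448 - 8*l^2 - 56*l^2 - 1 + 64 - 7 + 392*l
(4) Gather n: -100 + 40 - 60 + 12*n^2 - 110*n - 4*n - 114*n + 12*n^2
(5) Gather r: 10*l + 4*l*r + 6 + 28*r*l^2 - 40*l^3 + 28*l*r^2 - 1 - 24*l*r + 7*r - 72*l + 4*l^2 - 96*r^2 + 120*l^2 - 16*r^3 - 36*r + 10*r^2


(1) = -4*d^2 + 56*d + m^2*(d - 1) + m*(d^2 - 18*d + 17) - 52
(2) = z^3 + z^2*(8*r + 8) + z*(-9*r^2 + 92*r - 20)
(3) = -64*l^2 + 376*l + 504
(4) = 24*n^2 - 228*n - 120
(5) = -40*l^3 + 124*l^2 - 62*l - 16*r^3 + r^2*(28*l - 86) + r*(28*l^2 - 20*l - 29) + 5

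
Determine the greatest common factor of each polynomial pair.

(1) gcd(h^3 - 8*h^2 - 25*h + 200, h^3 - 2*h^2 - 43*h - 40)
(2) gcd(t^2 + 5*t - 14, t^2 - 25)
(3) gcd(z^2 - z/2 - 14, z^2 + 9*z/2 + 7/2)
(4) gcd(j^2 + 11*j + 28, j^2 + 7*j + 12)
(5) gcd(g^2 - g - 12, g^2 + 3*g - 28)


(1) = h^2 - 3*h - 40
(2) = gcd((t - 2)*(t + 7), (t - 5)*(t + 5)) = 1
(3) = gcd((z - 4)*(z + 7/2), (z + 1)*(z + 7/2)) = z + 7/2
(4) = j + 4
(5) = gcd((g - 4)*(g + 3), (g - 4)*(g + 7)) = g - 4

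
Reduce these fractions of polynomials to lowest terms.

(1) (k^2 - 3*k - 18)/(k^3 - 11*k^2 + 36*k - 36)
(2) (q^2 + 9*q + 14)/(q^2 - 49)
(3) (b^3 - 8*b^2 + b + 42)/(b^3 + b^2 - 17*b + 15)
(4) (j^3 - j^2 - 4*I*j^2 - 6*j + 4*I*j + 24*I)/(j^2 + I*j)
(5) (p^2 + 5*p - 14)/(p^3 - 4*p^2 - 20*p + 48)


(1) = (k + 3)/(k^2 - 5*k + 6)
(2) = (q + 2)/(q - 7)
(3) = (b^2 - 5*b - 14)/(b^2 + 4*b - 5)
(4) = (j^3 + j^2*(-1 - 4*I) + j*(-6 + 4*I) + 24*I)/(j^2 + I*j)
(5) = (p + 7)/(p^2 - 2*p - 24)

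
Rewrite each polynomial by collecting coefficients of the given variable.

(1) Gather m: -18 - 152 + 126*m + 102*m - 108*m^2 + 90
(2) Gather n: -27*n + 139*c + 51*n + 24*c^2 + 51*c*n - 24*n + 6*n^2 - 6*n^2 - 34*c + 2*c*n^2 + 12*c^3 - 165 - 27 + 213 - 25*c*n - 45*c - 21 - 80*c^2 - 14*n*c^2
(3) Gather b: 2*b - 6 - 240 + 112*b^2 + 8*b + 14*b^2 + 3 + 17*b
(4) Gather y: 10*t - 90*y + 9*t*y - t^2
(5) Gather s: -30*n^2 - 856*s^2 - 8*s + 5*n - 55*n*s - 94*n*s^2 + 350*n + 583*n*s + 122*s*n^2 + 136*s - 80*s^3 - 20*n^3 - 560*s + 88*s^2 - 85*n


(1) = -108*m^2 + 228*m - 80
(2) = 12*c^3 - 56*c^2 + 2*c*n^2 + 60*c + n*(-14*c^2 + 26*c)
(3) = 126*b^2 + 27*b - 243
(4) = -t^2 + 10*t + y*(9*t - 90)
(5) = -20*n^3 - 30*n^2 + 270*n - 80*s^3 + s^2*(-94*n - 768) + s*(122*n^2 + 528*n - 432)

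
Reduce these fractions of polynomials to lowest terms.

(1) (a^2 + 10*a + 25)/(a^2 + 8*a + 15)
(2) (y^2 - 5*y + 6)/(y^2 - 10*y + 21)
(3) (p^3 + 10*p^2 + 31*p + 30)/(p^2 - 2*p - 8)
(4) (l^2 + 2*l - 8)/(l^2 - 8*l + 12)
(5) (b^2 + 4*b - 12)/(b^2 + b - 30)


(1) = (a + 5)/(a + 3)
(2) = (y - 2)/(y - 7)
(3) = (p^2 + 8*p + 15)/(p - 4)
(4) = (l + 4)/(l - 6)
(5) = (b - 2)/(b - 5)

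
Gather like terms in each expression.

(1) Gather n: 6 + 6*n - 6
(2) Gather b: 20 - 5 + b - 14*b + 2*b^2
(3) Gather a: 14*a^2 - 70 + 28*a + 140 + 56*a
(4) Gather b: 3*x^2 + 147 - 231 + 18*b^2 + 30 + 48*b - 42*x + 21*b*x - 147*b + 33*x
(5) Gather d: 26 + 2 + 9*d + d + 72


(1) = 6*n
(2) = 2*b^2 - 13*b + 15
(3) = 14*a^2 + 84*a + 70
(4) = 18*b^2 + b*(21*x - 99) + 3*x^2 - 9*x - 54
(5) = 10*d + 100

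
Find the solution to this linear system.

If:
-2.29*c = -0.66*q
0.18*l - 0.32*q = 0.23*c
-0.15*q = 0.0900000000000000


Then:
c = -0.17
l = -1.29
q = -0.60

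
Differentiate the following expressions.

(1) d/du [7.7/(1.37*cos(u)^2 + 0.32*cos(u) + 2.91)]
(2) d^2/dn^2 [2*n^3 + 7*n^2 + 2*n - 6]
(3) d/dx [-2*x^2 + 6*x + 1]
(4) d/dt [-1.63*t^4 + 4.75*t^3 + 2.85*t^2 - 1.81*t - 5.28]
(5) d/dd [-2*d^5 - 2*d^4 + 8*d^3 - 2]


(1) = (21.098*cos(u) + 2.464)*sin(u)/(1.37*cos(u)^2 + 0.32*cos(u) + 2.91)^2
(2) = 12*n + 14
(3) = 6 - 4*x
(4) = -6.52*t^3 + 14.25*t^2 + 5.7*t - 1.81
(5) = d^2*(-10*d^2 - 8*d + 24)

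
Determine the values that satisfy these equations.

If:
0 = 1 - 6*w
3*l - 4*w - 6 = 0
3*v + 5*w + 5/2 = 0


Then:
l = 20/9
v = -10/9
w = 1/6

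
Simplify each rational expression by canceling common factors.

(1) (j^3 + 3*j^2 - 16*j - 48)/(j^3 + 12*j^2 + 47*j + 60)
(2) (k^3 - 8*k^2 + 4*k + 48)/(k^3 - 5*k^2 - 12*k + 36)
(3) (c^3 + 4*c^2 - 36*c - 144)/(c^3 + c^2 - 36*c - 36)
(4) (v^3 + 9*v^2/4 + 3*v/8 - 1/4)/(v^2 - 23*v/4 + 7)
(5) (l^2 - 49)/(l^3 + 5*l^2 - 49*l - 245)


(1) = (j - 4)/(j + 5)
(2) = (k^2 - 2*k - 8)/(k^2 + k - 6)
(3) = (c + 4)/(c + 1)
(4) = (8*v^3 + 18*v^2 + 3*v - 2)/(8*v^2 - 46*v + 56)
(5) = 1/(l + 5)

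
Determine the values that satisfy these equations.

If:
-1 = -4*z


Then:
z = 1/4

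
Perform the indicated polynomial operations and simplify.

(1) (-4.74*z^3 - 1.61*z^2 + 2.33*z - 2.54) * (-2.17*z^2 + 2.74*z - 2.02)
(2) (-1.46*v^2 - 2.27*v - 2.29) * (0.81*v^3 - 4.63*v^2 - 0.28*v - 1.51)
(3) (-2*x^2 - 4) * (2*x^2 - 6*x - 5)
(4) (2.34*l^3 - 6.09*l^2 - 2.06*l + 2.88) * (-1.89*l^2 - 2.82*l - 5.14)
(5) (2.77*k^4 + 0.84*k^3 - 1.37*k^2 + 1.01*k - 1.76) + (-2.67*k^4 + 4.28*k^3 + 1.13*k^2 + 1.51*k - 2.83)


(1) = 10.2858*z^5 - 9.4939*z^4 + 0.1073*z^3 + 15.1482*z^2 - 11.6662*z + 5.1308
(2) = -1.1826*v^5 + 4.9211*v^4 + 9.064*v^3 + 13.4429*v^2 + 4.0689*v + 3.4579
(3) = -4*x^4 + 12*x^3 + 2*x^2 + 24*x + 20
(4) = -4.4226*l^5 + 4.9113*l^4 + 9.0396*l^3 + 31.6686*l^2 + 2.4668*l - 14.8032
(5) = 0.1*k^4 + 5.12*k^3 - 0.24*k^2 + 2.52*k - 4.59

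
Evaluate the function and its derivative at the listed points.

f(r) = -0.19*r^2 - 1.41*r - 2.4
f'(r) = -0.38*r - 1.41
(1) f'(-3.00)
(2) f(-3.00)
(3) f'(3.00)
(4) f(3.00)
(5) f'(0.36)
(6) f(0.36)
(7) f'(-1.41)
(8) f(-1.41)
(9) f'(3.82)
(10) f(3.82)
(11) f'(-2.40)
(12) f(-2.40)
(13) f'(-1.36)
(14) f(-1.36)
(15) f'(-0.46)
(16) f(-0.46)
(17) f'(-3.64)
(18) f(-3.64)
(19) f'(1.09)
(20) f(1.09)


(1) = -0.27
(2) = 0.12
(3) = -2.55
(4) = -8.34
(5) = -1.55
(6) = -2.93
(7) = -0.87
(8) = -0.79
(9) = -2.86
(10) = -10.56
(11) = -0.50
(12) = -0.11
(13) = -0.89
(14) = -0.83
(15) = -1.24
(16) = -1.79
(17) = -0.03
(18) = 0.21
(19) = -1.82
(20) = -4.16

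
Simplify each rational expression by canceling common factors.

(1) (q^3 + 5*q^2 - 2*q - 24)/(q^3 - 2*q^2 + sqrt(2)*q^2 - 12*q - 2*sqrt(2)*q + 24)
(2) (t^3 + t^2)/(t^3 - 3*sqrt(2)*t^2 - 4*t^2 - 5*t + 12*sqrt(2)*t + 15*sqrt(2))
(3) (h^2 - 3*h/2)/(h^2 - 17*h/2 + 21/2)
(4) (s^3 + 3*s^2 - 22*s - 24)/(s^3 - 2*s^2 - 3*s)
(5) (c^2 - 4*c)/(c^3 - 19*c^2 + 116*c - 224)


(1) = (q^2 + 7*q + 12)/(q^2 + sqrt(2)*q - 12)
(2) = t^2/(t^2 + t*(-5 - 3*sqrt(2)) + 15*sqrt(2))
(3) = h/(h - 7)
(4) = (s^2 + 2*s - 24)/(s^2 - 3*s)
(5) = c/(c^2 - 15*c + 56)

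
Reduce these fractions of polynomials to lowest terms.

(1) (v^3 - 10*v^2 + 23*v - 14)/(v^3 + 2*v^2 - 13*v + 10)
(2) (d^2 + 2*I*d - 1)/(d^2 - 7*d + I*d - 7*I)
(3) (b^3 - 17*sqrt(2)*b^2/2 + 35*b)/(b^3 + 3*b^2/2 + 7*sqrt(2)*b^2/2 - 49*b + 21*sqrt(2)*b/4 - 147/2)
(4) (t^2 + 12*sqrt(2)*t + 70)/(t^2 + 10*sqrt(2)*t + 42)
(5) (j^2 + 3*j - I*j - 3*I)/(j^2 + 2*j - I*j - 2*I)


(1) = (v - 7)/(v + 5)
(2) = (d + I)/(d - 7)
(3) = (8*b^2 - 40*sqrt(2)*b)/(8*b^2 + b*(12 + 56*sqrt(2)) + 84*sqrt(2))
(4) = (t + 5*sqrt(2))/(t + 3*sqrt(2))
(5) = (j + 3)/(j + 2)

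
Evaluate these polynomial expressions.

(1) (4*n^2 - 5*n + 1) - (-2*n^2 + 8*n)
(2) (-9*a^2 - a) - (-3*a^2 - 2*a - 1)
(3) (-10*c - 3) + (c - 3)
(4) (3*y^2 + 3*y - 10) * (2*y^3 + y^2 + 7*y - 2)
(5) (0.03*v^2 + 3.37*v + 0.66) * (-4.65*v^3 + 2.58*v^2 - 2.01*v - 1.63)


(1) = 6*n^2 - 13*n + 1
(2) = -6*a^2 + a + 1
(3) = -9*c - 6
(4) = 6*y^5 + 9*y^4 + 4*y^3 + 5*y^2 - 76*y + 20
(5) = -0.1395*v^5 - 15.5931*v^4 + 5.5653*v^3 - 5.1198*v^2 - 6.8197*v - 1.0758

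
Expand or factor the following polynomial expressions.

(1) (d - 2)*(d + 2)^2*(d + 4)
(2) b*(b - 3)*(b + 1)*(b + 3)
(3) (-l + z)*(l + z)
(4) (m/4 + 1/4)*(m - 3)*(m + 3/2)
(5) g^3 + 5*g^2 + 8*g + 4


(1) = d^4 + 6*d^3 + 4*d^2 - 24*d - 32
(2) = b^4 + b^3 - 9*b^2 - 9*b
(3) = -l^2 + z^2
(4) = m^3/4 - m^2/8 - 3*m/2 - 9/8
(5) = (g + 1)*(g + 2)^2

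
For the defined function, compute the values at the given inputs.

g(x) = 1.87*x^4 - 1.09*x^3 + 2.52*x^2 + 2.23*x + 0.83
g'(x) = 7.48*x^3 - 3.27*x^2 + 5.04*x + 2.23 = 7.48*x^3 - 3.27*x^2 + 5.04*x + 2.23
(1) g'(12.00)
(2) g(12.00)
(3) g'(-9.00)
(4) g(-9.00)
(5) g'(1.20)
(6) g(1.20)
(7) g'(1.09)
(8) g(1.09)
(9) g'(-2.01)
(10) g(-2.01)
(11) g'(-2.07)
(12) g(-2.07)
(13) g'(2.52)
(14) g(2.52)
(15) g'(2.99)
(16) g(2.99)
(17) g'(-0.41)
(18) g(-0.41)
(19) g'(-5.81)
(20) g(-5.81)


(1) = 12517.27
(2) = 37283.27
(3) = -5760.92
(4) = 13248.56
(5) = 16.49
(6) = 9.13
(7) = 13.53
(8) = 7.48
(9) = -81.85
(10) = 45.90
(11) = -88.56
(12) = 51.01
(13) = 113.87
(14) = 80.42
(15) = 188.01
(16) = 150.35
(17) = -0.90
(18) = 0.47
(19) = -1604.43
(20) = 2417.53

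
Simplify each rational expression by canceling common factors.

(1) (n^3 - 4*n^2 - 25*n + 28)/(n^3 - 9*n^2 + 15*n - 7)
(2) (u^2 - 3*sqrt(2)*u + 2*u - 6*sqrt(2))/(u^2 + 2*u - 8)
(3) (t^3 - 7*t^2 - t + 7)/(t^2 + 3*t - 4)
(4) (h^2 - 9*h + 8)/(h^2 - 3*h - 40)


(1) = (n + 4)/(n - 1)
(2) = (u^2 + u*(2 - 3*sqrt(2)) - 6*sqrt(2))/(u^2 + 2*u - 8)
(3) = (t^2 - 6*t - 7)/(t + 4)
(4) = (h - 1)/(h + 5)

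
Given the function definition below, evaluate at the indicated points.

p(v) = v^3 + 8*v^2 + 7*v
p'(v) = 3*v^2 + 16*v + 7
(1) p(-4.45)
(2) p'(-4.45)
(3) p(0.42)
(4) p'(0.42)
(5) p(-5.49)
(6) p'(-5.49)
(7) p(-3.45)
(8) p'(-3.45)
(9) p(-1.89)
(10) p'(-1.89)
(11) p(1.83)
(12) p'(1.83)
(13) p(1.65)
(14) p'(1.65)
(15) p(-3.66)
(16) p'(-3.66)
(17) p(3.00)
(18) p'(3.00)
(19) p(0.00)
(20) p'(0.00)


(1) = 39.15
(2) = -4.79
(3) = 4.43
(4) = 14.25
(5) = 37.22
(6) = 9.58
(7) = 30.01
(8) = -12.49
(9) = 8.60
(10) = -12.52
(11) = 45.73
(12) = 46.33
(13) = 37.82
(14) = 41.57
(15) = 32.52
(16) = -11.37
(17) = 120.00
(18) = 82.00
(19) = 0.00
(20) = 7.00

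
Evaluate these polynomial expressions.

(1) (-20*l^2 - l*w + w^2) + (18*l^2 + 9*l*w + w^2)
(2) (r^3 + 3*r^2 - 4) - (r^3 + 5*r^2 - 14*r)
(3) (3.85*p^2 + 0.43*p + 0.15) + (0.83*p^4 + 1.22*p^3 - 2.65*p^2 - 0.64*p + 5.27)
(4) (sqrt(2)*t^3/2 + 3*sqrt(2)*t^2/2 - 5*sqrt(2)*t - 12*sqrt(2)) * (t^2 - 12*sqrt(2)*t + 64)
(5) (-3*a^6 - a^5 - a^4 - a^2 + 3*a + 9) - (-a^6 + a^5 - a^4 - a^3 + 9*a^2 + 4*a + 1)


(1) = -2*l^2 + 8*l*w + 2*w^2
(2) = -2*r^2 + 14*r - 4
(3) = 0.83*p^4 + 1.22*p^3 + 1.2*p^2 - 0.21*p + 5.42
(4) = sqrt(2)*t^5/2 - 12*t^4 + 3*sqrt(2)*t^4/2 - 36*t^3 + 27*sqrt(2)*t^3 + 84*sqrt(2)*t^2 + 120*t^2 - 320*sqrt(2)*t + 288*t - 768*sqrt(2)
(5) = -2*a^6 - 2*a^5 + a^3 - 10*a^2 - a + 8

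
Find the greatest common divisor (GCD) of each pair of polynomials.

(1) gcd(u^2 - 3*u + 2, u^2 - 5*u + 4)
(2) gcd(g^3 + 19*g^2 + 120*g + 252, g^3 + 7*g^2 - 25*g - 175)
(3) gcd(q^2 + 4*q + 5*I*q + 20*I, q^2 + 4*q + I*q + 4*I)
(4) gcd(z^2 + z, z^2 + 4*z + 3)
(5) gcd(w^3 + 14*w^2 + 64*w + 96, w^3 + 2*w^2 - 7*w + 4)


(1) = u - 1
(2) = gcd((g + 6)^2*(g + 7), (g - 5)*(g + 5)*(g + 7)) = g + 7
(3) = q + 4
(4) = gcd(z*(z + 1), (z + 1)*(z + 3)) = z + 1
(5) = gcd((w + 4)^2*(w + 6), (w - 1)^2*(w + 4)) = w + 4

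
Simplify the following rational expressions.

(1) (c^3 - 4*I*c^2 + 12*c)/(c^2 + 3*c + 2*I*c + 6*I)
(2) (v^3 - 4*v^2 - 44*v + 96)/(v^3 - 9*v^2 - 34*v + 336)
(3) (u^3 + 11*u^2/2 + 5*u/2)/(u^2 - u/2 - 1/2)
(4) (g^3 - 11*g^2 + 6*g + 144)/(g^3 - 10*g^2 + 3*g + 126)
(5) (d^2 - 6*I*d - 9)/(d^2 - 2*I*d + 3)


(1) = (c^2 - 6*I*c)/(c + 3)
(2) = (v - 2)/(v - 7)
(3) = (u^2 + 5*u)/(u - 1)
(4) = (g - 8)/(g - 7)
(5) = (d - 3*I)/(d + I)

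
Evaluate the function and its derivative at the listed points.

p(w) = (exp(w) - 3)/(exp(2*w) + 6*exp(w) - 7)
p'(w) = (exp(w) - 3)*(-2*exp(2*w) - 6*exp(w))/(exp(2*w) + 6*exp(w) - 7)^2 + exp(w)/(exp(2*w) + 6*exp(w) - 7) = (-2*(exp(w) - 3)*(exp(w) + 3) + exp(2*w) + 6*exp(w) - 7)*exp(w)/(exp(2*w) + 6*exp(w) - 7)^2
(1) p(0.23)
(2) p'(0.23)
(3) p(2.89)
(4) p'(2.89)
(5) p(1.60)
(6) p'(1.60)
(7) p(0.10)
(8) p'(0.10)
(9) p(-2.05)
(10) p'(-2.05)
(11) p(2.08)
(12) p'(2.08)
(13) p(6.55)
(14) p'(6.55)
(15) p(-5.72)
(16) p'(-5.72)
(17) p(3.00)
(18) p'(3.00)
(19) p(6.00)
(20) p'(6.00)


(1) = -0.82
(2) = 4.68
(3) = 0.04
(4) = -0.02
(5) = 0.04
(6) = 0.04
(7) = -2.22
(8) = 24.96
(9) = 0.46
(10) = 0.04
(11) = 0.05
(12) = -0.00
(13) = 0.00
(14) = -0.00
(15) = 0.43
(16) = 0.00
(17) = 0.03
(18) = -0.02
(19) = 0.00
(20) = -0.00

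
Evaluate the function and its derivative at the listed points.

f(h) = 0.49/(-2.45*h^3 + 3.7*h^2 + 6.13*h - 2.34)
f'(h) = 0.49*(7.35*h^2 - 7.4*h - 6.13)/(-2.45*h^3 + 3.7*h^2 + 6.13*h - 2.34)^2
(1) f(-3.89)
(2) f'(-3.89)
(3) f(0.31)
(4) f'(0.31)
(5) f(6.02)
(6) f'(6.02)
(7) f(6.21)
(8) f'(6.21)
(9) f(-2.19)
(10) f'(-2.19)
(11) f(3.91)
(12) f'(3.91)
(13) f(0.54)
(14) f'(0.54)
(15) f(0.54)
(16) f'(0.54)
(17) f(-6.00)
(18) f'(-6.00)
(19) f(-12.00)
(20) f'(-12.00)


(1) = 0.00
(2) = 0.00
(3) = -3.12
(4) = -153.19
(5) = -0.00
(6) = 0.00
(7) = -0.00
(8) = 0.00
(9) = 0.02
(10) = 0.03
(11) = -0.01
(12) = 0.01
(13) = 0.29
(14) = -1.41
(15) = 0.29
(16) = -1.41
(17) = 0.00
(18) = 0.00
(19) = 0.00
(20) = 0.00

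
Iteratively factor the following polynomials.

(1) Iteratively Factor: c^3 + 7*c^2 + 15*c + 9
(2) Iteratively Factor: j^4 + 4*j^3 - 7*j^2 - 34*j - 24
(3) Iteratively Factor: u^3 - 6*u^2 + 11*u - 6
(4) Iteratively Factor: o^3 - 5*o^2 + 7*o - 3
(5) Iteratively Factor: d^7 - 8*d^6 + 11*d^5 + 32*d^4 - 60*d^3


(1) = (c + 1)*(c^2 + 6*c + 9) = (c + 1)*(c + 3)*(c + 3)
(2) = (j - 3)*(j^3 + 7*j^2 + 14*j + 8) = (j - 3)*(j + 2)*(j^2 + 5*j + 4) = (j - 3)*(j + 1)*(j + 2)*(j + 4)
(3) = (u - 3)*(u^2 - 3*u + 2) = (u - 3)*(u - 1)*(u - 2)
(4) = (o - 3)*(o^2 - 2*o + 1) = (o - 3)*(o - 1)*(o - 1)
(5) = (d)*(d^6 - 8*d^5 + 11*d^4 + 32*d^3 - 60*d^2) = d*(d + 2)*(d^5 - 10*d^4 + 31*d^3 - 30*d^2) = d^2*(d + 2)*(d^4 - 10*d^3 + 31*d^2 - 30*d) = d^3*(d + 2)*(d^3 - 10*d^2 + 31*d - 30) = d^3*(d - 5)*(d + 2)*(d^2 - 5*d + 6) = d^3*(d - 5)*(d - 3)*(d + 2)*(d - 2)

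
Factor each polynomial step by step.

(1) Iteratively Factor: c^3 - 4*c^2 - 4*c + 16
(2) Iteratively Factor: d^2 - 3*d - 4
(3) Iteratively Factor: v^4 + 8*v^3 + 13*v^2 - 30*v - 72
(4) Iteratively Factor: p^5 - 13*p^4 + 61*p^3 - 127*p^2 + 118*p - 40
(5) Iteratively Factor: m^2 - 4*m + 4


(1) = (c - 2)*(c^2 - 2*c - 8) = (c - 4)*(c - 2)*(c + 2)
(2) = (d + 1)*(d - 4)
(3) = (v + 3)*(v^3 + 5*v^2 - 2*v - 24) = (v + 3)^2*(v^2 + 2*v - 8) = (v + 3)^2*(v + 4)*(v - 2)
(4) = (p - 1)*(p^4 - 12*p^3 + 49*p^2 - 78*p + 40) = (p - 4)*(p - 1)*(p^3 - 8*p^2 + 17*p - 10) = (p - 4)*(p - 1)^2*(p^2 - 7*p + 10) = (p - 4)*(p - 2)*(p - 1)^2*(p - 5)
(5) = (m - 2)*(m - 2)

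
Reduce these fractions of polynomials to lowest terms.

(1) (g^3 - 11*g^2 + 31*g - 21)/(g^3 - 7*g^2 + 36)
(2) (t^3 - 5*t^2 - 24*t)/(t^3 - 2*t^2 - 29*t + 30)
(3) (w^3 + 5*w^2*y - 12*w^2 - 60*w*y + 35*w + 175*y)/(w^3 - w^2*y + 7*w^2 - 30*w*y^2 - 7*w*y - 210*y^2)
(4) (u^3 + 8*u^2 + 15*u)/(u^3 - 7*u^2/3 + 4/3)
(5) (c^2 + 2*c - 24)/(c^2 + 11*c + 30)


(1) = (g^2 - 8*g + 7)/(g^2 - 4*g - 12)
(2) = (t^3 - 5*t^2 - 24*t)/(t^3 - 2*t^2 - 29*t + 30)
(3) = (-w^2 + 12*w - 35)/(-w^2 + 6*w*y - 7*w + 42*y)
(4) = (3*u^3 + 24*u^2 + 45*u)/(3*u^3 - 7*u^2 + 4)
(5) = (c - 4)/(c + 5)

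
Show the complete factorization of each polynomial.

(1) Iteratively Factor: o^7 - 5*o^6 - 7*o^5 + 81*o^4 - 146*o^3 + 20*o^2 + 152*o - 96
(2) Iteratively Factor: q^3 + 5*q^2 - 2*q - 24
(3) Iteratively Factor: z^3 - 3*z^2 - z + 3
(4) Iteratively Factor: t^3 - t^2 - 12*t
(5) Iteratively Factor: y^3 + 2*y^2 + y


(1) = (o + 4)*(o^6 - 9*o^5 + 29*o^4 - 35*o^3 - 6*o^2 + 44*o - 24) = (o - 1)*(o + 4)*(o^5 - 8*o^4 + 21*o^3 - 14*o^2 - 20*o + 24) = (o - 2)*(o - 1)*(o + 4)*(o^4 - 6*o^3 + 9*o^2 + 4*o - 12) = (o - 2)^2*(o - 1)*(o + 4)*(o^3 - 4*o^2 + o + 6) = (o - 2)^3*(o - 1)*(o + 4)*(o^2 - 2*o - 3) = (o - 2)^3*(o - 1)*(o + 1)*(o + 4)*(o - 3)
(2) = (q - 2)*(q^2 + 7*q + 12) = (q - 2)*(q + 3)*(q + 4)
(3) = (z - 3)*(z^2 - 1) = (z - 3)*(z - 1)*(z + 1)
(4) = (t - 4)*(t^2 + 3*t) = (t - 4)*(t + 3)*(t)
(5) = (y)*(y^2 + 2*y + 1) = y*(y + 1)*(y + 1)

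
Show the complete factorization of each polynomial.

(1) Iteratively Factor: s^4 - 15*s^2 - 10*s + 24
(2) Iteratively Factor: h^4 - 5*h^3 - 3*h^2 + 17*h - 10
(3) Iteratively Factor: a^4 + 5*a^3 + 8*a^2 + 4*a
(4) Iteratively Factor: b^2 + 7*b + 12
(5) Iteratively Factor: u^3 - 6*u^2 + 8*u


(1) = (s - 4)*(s^3 + 4*s^2 + s - 6) = (s - 4)*(s - 1)*(s^2 + 5*s + 6) = (s - 4)*(s - 1)*(s + 2)*(s + 3)
(2) = (h + 2)*(h^3 - 7*h^2 + 11*h - 5) = (h - 1)*(h + 2)*(h^2 - 6*h + 5) = (h - 1)^2*(h + 2)*(h - 5)
(3) = (a)*(a^3 + 5*a^2 + 8*a + 4) = a*(a + 1)*(a^2 + 4*a + 4) = a*(a + 1)*(a + 2)*(a + 2)
(4) = (b + 3)*(b + 4)
(5) = (u)*(u^2 - 6*u + 8) = u*(u - 4)*(u - 2)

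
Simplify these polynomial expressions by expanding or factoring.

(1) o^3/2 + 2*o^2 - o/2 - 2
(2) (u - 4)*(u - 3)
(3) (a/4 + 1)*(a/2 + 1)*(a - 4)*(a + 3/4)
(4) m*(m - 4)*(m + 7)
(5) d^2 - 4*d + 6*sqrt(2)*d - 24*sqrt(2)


(1) = (o/2 + 1/2)*(o - 1)*(o + 4)
(2) = u^2 - 7*u + 12
(3) = a^4/8 + 11*a^3/32 - 29*a^2/16 - 11*a/2 - 3
(4) = m^3 + 3*m^2 - 28*m
(5) = (d - 4)*(d + 6*sqrt(2))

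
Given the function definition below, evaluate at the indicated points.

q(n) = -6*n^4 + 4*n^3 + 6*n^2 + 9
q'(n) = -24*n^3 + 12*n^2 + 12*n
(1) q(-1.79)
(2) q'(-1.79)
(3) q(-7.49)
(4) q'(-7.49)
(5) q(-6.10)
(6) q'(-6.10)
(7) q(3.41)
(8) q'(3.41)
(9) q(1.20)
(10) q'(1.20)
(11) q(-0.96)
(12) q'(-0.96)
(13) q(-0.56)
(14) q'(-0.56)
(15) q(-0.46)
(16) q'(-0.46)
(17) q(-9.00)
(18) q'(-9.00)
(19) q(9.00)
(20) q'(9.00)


(1) = -56.31
(2) = 154.62
(3) = -20218.49
(4) = 10667.88
(5) = -8983.17
(6) = 5820.86
(7) = -573.90
(8) = -771.19
(9) = 12.11
(10) = -9.79
(11) = 5.89
(12) = 20.77
(13) = 9.59
(14) = 1.26
(15) = 9.61
(16) = -0.64
(17) = -41787.00
(18) = 18360.00
(19) = -35955.00
(20) = -16416.00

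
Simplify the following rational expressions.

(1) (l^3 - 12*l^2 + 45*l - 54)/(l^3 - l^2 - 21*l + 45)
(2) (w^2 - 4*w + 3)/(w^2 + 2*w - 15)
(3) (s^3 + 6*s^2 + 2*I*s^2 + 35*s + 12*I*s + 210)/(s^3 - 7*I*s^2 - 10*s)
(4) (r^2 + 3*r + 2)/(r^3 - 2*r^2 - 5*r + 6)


(1) = (l - 6)/(l + 5)
(2) = (w - 1)/(w + 5)
(3) = (s^2 + s*(6 + 7*I) + 42*I)/(s^2 - 2*I*s)
(4) = (r + 1)/(r^2 - 4*r + 3)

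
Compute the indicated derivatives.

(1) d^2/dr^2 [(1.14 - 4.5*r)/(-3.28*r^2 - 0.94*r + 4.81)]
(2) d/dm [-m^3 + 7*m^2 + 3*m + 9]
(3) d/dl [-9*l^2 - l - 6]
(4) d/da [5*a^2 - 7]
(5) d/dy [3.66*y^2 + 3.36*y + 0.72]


(1) = ((4.5*r - 1.14)*(6.56*r + 0.94)*(13.12*r + 1.88) - (88.56*r + 0.9816)*(3.28*r^2 + 0.94*r - 4.81))/(3.28*r^2 + 0.94*r - 4.81)^3
(2) = -3*m^2 + 14*m + 3
(3) = -18*l - 1
(4) = 10*a
(5) = 7.32*y + 3.36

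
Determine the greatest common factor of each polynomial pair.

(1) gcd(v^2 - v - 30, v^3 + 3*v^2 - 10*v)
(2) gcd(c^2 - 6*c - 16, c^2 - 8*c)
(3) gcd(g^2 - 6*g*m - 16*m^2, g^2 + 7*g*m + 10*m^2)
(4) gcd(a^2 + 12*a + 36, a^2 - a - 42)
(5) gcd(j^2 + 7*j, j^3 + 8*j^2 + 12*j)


(1) = v + 5
(2) = gcd((c - 8)*(c + 2), c*(c - 8)) = c - 8
(3) = g + 2*m
(4) = gcd((a + 6)^2, (a - 7)*(a + 6)) = a + 6
(5) = gcd(j*(j + 7), j*(j + 2)*(j + 6)) = j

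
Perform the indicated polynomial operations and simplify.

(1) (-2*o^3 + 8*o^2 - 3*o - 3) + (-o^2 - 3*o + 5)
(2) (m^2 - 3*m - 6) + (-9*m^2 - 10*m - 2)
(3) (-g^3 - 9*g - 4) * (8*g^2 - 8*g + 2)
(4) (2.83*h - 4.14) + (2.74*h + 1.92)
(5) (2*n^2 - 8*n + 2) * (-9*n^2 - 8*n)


(1) = -2*o^3 + 7*o^2 - 6*o + 2
(2) = -8*m^2 - 13*m - 8
(3) = -8*g^5 + 8*g^4 - 74*g^3 + 40*g^2 + 14*g - 8
(4) = 5.57*h - 2.22
(5) = -18*n^4 + 56*n^3 + 46*n^2 - 16*n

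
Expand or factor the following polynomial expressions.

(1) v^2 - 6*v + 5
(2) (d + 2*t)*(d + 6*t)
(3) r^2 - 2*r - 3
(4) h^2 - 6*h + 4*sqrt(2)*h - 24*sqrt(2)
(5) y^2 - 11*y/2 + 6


(1) = (v - 5)*(v - 1)
(2) = d^2 + 8*d*t + 12*t^2
(3) = (r - 3)*(r + 1)
(4) = (h - 6)*(h + 4*sqrt(2))
(5) = (y - 4)*(y - 3/2)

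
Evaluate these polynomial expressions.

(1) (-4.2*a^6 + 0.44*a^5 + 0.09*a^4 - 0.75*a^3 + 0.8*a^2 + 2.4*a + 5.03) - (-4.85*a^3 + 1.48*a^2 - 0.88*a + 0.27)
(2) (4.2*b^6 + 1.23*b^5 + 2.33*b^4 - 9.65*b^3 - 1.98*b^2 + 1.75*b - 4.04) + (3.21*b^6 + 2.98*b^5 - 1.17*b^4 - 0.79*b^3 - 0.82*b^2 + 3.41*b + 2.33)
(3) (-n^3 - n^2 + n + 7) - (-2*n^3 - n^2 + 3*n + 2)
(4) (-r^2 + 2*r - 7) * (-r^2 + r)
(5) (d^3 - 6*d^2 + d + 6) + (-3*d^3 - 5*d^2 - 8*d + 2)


(1) = -4.2*a^6 + 0.44*a^5 + 0.09*a^4 + 4.1*a^3 - 0.68*a^2 + 3.28*a + 4.76
(2) = 7.41*b^6 + 4.21*b^5 + 1.16*b^4 - 10.44*b^3 - 2.8*b^2 + 5.16*b - 1.71
(3) = n^3 - 2*n + 5
(4) = r^4 - 3*r^3 + 9*r^2 - 7*r
(5) = -2*d^3 - 11*d^2 - 7*d + 8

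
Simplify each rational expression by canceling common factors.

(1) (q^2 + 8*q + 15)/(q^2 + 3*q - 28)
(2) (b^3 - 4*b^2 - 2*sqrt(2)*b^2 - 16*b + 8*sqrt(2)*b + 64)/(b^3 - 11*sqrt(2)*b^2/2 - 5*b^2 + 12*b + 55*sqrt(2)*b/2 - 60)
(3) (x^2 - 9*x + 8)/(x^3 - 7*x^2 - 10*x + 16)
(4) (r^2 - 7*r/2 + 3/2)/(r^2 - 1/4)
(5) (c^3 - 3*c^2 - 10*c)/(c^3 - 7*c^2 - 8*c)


(1) = (q^2 + 8*q + 15)/(q^2 + 3*q - 28)
(2) = (2*b^2 + b*(-8 + 4*sqrt(2)) - 16*sqrt(2))/(2*b^2 + b*(-10 - 3*sqrt(2)) + 15*sqrt(2))
(3) = 1/(x + 2)
(4) = (2*r - 6)/(2*r + 1)
(5) = (c^2 - 3*c - 10)/(c^2 - 7*c - 8)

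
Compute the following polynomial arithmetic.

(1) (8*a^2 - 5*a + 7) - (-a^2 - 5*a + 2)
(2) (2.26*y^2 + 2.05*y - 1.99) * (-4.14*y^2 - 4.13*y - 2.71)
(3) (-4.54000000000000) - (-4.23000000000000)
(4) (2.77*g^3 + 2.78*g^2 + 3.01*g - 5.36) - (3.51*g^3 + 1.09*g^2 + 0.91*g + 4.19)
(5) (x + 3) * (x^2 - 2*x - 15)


(1) = 9*a^2 + 5
(2) = -9.3564*y^4 - 17.8208*y^3 - 6.3525*y^2 + 2.6632*y + 5.3929
(3) = -0.310000000000000
(4) = -0.74*g^3 + 1.69*g^2 + 2.1*g - 9.55
(5) = x^3 + x^2 - 21*x - 45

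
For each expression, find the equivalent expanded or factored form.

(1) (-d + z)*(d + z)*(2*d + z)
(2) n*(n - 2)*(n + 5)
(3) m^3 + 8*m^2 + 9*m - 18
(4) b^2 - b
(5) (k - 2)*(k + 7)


(1) = -2*d^3 - d^2*z + 2*d*z^2 + z^3
(2) = n^3 + 3*n^2 - 10*n
(3) = (m - 1)*(m + 3)*(m + 6)
(4) = b*(b - 1)
(5) = k^2 + 5*k - 14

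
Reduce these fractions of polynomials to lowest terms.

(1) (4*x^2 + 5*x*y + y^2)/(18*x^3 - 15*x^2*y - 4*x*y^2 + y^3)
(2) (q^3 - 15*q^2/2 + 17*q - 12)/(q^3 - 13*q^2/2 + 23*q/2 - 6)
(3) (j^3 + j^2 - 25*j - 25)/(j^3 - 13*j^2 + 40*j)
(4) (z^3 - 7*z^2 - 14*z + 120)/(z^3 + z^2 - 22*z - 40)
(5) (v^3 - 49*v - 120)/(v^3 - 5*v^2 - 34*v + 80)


(1) = (4*x^2 + 5*x*y + y^2)/(18*x^3 - 15*x^2*y - 4*x*y^2 + y^3)
(2) = (q - 2)/(q - 1)
(3) = (j^2 + 6*j + 5)/(j^2 - 8*j)
(4) = (z - 6)/(z + 2)
(5) = (v + 3)/(v - 2)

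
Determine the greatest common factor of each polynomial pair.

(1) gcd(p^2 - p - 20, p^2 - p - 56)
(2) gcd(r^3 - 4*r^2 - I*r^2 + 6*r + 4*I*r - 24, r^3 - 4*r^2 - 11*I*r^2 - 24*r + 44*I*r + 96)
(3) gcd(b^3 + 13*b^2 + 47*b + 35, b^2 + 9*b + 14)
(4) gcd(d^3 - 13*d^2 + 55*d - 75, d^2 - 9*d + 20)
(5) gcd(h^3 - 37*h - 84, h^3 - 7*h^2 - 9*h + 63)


(1) = gcd((p - 5)*(p + 4), (p - 8)*(p + 7)) = 1
(2) = gcd((r - 4)*(r - 3*I)*(r + 2*I), (r - 4)*(r - 8*I)*(r - 3*I)) = r^2 + r*(-4 - 3*I) + 12*I
(3) = b + 7
(4) = d - 5
(5) = gcd((h - 7)*(h + 3)*(h + 4), (h - 7)*(h - 3)*(h + 3)) = h^2 - 4*h - 21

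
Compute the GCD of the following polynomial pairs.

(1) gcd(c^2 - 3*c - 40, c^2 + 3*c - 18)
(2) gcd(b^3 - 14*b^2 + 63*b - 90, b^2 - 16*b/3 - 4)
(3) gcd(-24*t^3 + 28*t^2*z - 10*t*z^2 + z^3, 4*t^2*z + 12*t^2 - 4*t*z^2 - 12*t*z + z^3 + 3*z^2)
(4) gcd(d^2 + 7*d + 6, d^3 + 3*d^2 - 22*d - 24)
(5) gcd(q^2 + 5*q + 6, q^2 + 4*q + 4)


(1) = 1
(2) = gcd((b - 6)*(b - 5)*(b - 3), (b - 6)*(b + 2/3)) = b - 6
(3) = 4*t^2 - 4*t*z + z^2
(4) = d^2 + 7*d + 6
(5) = q + 2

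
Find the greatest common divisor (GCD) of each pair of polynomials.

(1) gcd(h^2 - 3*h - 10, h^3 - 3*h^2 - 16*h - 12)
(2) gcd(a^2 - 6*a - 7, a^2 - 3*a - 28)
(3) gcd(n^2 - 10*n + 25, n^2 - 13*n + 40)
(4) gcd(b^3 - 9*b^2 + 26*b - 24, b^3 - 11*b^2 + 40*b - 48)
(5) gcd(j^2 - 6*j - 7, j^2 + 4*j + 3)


(1) = gcd((h - 5)*(h + 2), (h - 6)*(h + 1)*(h + 2)) = h + 2
(2) = a - 7
(3) = n - 5
(4) = gcd((b - 4)*(b - 3)*(b - 2), (b - 4)^2*(b - 3)) = b^2 - 7*b + 12
(5) = j + 1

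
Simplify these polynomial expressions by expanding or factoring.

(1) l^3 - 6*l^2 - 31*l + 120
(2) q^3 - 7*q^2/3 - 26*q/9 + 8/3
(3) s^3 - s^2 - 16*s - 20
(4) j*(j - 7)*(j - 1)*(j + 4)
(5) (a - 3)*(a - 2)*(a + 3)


(1) = (l - 8)*(l - 3)*(l + 5)
(2) = (q - 3)*(q - 2/3)*(q + 4/3)
(3) = (s - 5)*(s + 2)^2
(4) = j^4 - 4*j^3 - 25*j^2 + 28*j
(5) = a^3 - 2*a^2 - 9*a + 18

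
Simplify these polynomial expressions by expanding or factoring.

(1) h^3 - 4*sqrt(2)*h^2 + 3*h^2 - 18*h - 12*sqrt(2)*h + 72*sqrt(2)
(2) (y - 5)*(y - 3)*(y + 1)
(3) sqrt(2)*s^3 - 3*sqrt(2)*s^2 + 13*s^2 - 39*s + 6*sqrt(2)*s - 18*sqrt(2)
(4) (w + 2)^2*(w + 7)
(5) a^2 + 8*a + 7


(1) = (h - 3)*(h + 6)*(h - 4*sqrt(2))
(2) = y^3 - 7*y^2 + 7*y + 15
(3) = (s - 3)*(s + 6*sqrt(2))*(sqrt(2)*s + 1)
(4) = w^3 + 11*w^2 + 32*w + 28
(5) = (a + 1)*(a + 7)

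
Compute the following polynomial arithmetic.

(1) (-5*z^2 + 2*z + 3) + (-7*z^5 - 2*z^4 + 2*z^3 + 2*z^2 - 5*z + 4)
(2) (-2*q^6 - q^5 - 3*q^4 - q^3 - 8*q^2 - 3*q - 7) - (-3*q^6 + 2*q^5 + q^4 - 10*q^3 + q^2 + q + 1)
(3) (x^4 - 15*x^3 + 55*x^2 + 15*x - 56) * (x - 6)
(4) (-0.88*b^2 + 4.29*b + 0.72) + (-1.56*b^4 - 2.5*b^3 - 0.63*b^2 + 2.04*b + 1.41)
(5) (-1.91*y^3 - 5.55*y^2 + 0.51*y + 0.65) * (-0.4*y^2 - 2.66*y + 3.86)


(1) = -7*z^5 - 2*z^4 + 2*z^3 - 3*z^2 - 3*z + 7
(2) = q^6 - 3*q^5 - 4*q^4 + 9*q^3 - 9*q^2 - 4*q - 8
(3) = x^5 - 21*x^4 + 145*x^3 - 315*x^2 - 146*x + 336
(4) = -1.56*b^4 - 2.5*b^3 - 1.51*b^2 + 6.33*b + 2.13
(5) = 0.764*y^5 + 7.3006*y^4 + 7.1864*y^3 - 23.0396*y^2 + 0.2396*y + 2.509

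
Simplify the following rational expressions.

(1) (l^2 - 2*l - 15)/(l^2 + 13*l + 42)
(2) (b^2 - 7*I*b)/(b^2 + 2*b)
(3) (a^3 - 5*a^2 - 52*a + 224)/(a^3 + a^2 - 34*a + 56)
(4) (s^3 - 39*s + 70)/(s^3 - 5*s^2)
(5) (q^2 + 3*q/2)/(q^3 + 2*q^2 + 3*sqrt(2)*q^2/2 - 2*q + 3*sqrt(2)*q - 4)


(1) = (l^2 - 2*l - 15)/(l^2 + 13*l + 42)
(2) = (b - 7*I)/(b + 2)
(3) = (a - 8)/(a - 2)
(4) = (s^2 + 5*s - 14)/s^2
(5) = (4*q^2 + 6*q)/(4*q^3 + q^2*(8 + 6*sqrt(2)) + q*(-8 + 12*sqrt(2)) - 16)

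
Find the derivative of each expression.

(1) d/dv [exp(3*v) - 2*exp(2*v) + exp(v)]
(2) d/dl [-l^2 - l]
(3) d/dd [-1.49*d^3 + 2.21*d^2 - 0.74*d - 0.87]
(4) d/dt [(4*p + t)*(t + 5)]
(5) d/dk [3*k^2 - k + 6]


(1) = (3*exp(2*v) - 4*exp(v) + 1)*exp(v)
(2) = -2*l - 1
(3) = -4.47*d^2 + 4.42*d - 0.74
(4) = 4*p + 2*t + 5
(5) = 6*k - 1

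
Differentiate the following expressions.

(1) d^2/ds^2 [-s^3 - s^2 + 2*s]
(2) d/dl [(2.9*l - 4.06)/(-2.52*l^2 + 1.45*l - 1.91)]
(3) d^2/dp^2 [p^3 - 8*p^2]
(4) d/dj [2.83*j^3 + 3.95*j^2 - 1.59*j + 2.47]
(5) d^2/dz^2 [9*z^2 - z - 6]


(1) = -6*s - 2
(2) = (7.308*l^2 - 20.4624*l + 0.348)/(6.3504*l^4 - 7.308*l^3 + 11.7289*l^2 - 5.539*l + 3.6481)
(3) = 6*p - 16
(4) = 8.49*j^2 + 7.9*j - 1.59
(5) = 18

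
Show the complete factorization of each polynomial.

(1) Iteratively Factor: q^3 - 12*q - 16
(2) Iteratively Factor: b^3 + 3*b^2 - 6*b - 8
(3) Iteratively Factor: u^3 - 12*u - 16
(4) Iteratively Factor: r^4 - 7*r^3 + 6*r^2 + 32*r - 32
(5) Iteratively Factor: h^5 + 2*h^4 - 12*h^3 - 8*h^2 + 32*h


(1) = (q + 2)*(q^2 - 2*q - 8) = (q + 2)^2*(q - 4)
(2) = (b + 4)*(b^2 - b - 2) = (b + 1)*(b + 4)*(b - 2)
(3) = (u + 2)*(u^2 - 2*u - 8) = (u + 2)^2*(u - 4)
(4) = (r - 4)*(r^3 - 3*r^2 - 6*r + 8) = (r - 4)*(r + 2)*(r^2 - 5*r + 4) = (r - 4)^2*(r + 2)*(r - 1)
(5) = (h - 2)*(h^4 + 4*h^3 - 4*h^2 - 16*h) = (h - 2)*(h + 4)*(h^3 - 4*h) = h*(h - 2)*(h + 4)*(h^2 - 4) = h*(h - 2)^2*(h + 4)*(h + 2)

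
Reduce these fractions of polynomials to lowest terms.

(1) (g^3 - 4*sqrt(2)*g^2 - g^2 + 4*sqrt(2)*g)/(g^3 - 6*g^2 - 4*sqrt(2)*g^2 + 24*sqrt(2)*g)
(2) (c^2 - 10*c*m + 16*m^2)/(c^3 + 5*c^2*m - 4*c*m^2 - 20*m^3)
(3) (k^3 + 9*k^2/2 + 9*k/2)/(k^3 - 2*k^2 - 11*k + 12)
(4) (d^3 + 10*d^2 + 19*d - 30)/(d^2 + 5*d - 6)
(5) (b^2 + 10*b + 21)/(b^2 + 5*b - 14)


(1) = (g - 1)/(g - 6)
(2) = (c - 8*m)/(c^2 + 7*c*m + 10*m^2)
(3) = (2*k^2 + 3*k)/(2*k^2 - 10*k + 8)
(4) = d + 5
(5) = (b + 3)/(b - 2)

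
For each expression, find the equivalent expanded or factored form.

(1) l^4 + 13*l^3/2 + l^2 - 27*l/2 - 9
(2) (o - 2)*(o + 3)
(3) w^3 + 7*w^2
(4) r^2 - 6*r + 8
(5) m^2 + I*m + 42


(1) = (l - 3/2)*(l + 1)^2*(l + 6)
(2) = o^2 + o - 6
(3) = w^2*(w + 7)
(4) = (r - 4)*(r - 2)
(5) = (m - 6*I)*(m + 7*I)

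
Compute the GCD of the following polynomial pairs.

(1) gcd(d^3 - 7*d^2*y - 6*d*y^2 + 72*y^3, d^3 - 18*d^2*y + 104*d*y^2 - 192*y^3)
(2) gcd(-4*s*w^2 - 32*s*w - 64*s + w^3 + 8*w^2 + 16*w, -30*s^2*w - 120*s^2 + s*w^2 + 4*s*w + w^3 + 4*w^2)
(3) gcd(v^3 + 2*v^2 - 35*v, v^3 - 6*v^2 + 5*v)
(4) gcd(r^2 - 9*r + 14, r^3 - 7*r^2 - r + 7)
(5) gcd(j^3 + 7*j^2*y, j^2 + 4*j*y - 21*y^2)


(1) = d^2 - 10*d*y + 24*y^2
(2) = w + 4
(3) = v^2 - 5*v
(4) = gcd((r - 7)*(r - 2), (r - 7)*(r - 1)*(r + 1)) = r - 7
(5) = gcd(j^2*(j + 7*y), (j - 3*y)*(j + 7*y)) = j + 7*y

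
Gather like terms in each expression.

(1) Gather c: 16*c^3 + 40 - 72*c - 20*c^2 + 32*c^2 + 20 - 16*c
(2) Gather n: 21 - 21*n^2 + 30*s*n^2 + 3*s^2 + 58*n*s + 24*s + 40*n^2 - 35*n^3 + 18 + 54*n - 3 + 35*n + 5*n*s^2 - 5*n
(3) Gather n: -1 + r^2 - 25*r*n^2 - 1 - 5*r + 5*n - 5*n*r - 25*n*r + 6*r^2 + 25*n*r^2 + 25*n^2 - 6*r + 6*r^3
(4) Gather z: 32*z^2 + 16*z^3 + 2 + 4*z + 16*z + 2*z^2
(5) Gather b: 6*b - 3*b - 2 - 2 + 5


(1) = 16*c^3 + 12*c^2 - 88*c + 60
(2) = -35*n^3 + n^2*(30*s + 19) + n*(5*s^2 + 58*s + 84) + 3*s^2 + 24*s + 36
(3) = n^2*(25 - 25*r) + n*(25*r^2 - 30*r + 5) + 6*r^3 + 7*r^2 - 11*r - 2
(4) = 16*z^3 + 34*z^2 + 20*z + 2
(5) = 3*b + 1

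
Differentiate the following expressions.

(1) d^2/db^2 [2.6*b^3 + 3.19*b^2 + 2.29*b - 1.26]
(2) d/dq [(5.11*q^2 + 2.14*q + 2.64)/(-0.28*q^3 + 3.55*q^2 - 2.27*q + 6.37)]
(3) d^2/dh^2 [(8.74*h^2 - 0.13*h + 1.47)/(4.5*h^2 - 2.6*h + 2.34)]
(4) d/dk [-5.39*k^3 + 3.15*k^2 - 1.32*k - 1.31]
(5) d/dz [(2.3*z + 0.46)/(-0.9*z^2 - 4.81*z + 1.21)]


(1) = 15.6*b + 6.38
(2) = (1.4308*q^4 + 1.1984*q^3 - 16.9791*q^2 + 46.3574*q + 19.6246)/(0.0784*q^6 - 1.988*q^5 + 13.8737*q^4 - 19.6842*q^3 + 50.3799*q^2 - 28.9198*q + 40.5769)
(3) = (199.251*h^3 - 373.5882*h^2 - 94.9806*h + 83.047848)/(91.125*h^6 - 157.95*h^5 + 233.415*h^4 - 181.844*h^3 + 121.3758*h^2 - 42.70968*h + 12.812904)
(4) = -16.17*k^2 + 6.3*k - 1.32
(5) = (2.07*z^2 + 0.828*z + 4.9956)/(0.81*z^4 + 8.658*z^3 + 20.9581*z^2 - 11.6402*z + 1.4641)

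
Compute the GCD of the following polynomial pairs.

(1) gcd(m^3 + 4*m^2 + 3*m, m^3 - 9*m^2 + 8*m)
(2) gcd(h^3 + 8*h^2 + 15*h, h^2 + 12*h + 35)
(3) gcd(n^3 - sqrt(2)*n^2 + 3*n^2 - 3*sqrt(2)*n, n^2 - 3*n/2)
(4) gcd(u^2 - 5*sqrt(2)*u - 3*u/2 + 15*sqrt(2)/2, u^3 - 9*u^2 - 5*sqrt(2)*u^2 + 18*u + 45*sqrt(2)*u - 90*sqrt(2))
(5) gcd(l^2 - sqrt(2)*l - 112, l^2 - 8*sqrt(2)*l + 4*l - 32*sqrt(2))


(1) = m
(2) = gcd(h*(h + 3)*(h + 5), (h + 5)*(h + 7)) = h + 5
(3) = n
(4) = u - 5*sqrt(2)
(5) = l - 8*sqrt(2)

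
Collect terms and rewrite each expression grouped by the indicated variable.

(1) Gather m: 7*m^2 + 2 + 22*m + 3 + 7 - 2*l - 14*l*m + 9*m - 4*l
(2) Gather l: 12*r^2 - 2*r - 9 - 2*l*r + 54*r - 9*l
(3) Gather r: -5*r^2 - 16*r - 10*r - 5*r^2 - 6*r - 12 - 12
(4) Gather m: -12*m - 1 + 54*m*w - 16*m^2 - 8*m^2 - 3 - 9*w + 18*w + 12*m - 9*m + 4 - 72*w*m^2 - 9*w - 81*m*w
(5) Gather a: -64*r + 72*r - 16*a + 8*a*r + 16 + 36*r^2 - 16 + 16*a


(1) = -6*l + 7*m^2 + m*(31 - 14*l) + 12
(2) = l*(-2*r - 9) + 12*r^2 + 52*r - 9
(3) = -10*r^2 - 32*r - 24
(4) = m^2*(-72*w - 24) + m*(-27*w - 9)
(5) = 8*a*r + 36*r^2 + 8*r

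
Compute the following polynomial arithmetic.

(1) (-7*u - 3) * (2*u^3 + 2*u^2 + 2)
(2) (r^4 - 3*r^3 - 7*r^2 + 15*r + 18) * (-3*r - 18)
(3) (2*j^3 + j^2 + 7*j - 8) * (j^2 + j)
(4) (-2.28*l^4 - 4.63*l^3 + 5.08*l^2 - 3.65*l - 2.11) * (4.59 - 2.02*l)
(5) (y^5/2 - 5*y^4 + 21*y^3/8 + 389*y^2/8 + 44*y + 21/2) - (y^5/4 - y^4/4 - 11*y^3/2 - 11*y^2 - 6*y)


(1) = -14*u^4 - 20*u^3 - 6*u^2 - 14*u - 6
(2) = -3*r^5 - 9*r^4 + 75*r^3 + 81*r^2 - 324*r - 324
(3) = 2*j^5 + 3*j^4 + 8*j^3 - j^2 - 8*j
(4) = 4.6056*l^5 - 1.1126*l^4 - 31.5133*l^3 + 30.6902*l^2 - 12.4913*l - 9.6849
(5) = y^5/4 - 19*y^4/4 + 65*y^3/8 + 477*y^2/8 + 50*y + 21/2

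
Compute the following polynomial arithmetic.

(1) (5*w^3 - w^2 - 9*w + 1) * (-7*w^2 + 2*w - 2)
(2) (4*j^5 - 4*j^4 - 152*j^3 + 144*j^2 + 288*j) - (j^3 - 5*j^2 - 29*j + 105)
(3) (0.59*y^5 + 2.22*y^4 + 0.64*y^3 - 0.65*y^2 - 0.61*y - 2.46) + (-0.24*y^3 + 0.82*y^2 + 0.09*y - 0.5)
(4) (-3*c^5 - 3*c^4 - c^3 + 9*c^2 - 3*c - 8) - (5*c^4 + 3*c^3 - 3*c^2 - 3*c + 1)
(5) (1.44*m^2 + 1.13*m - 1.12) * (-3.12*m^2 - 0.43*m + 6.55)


(1) = -35*w^5 + 17*w^4 + 51*w^3 - 23*w^2 + 20*w - 2
(2) = 4*j^5 - 4*j^4 - 153*j^3 + 149*j^2 + 317*j - 105
(3) = 0.59*y^5 + 2.22*y^4 + 0.4*y^3 + 0.17*y^2 - 0.52*y - 2.96
(4) = -3*c^5 - 8*c^4 - 4*c^3 + 12*c^2 - 9
(5) = -4.4928*m^4 - 4.1448*m^3 + 12.4405*m^2 + 7.8831*m - 7.336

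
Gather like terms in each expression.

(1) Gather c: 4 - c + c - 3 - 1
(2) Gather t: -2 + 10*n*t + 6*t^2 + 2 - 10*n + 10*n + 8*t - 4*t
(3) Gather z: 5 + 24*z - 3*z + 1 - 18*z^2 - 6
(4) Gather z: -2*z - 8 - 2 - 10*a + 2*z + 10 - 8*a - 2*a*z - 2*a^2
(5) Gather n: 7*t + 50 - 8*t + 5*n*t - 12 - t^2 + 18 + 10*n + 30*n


(1) = 0
(2) = 6*t^2 + t*(10*n + 4)
(3) = -18*z^2 + 21*z
(4) = -2*a^2 - 2*a*z - 18*a
(5) = n*(5*t + 40) - t^2 - t + 56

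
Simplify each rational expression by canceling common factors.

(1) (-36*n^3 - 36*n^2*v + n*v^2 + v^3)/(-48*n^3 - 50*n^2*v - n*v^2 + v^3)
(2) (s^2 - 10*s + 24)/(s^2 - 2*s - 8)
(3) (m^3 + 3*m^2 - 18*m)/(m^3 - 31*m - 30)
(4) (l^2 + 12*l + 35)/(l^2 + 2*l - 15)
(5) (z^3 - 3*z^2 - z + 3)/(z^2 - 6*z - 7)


(1) = (-6*n + v)/(-8*n + v)
(2) = (s - 6)/(s + 2)
(3) = (m^3 + 3*m^2 - 18*m)/(m^3 - 31*m - 30)
(4) = (l + 7)/(l - 3)
(5) = (z^2 - 4*z + 3)/(z - 7)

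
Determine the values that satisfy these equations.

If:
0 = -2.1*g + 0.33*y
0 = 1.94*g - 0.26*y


Then:
g = 0.00
y = 0.00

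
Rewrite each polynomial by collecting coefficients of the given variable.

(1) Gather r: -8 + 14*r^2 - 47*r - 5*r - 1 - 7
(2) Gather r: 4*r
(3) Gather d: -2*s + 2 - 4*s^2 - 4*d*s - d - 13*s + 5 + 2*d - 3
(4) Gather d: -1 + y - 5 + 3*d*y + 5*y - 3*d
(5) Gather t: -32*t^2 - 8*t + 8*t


(1) = 14*r^2 - 52*r - 16
(2) = 4*r
(3) = d*(1 - 4*s) - 4*s^2 - 15*s + 4
(4) = d*(3*y - 3) + 6*y - 6
(5) = -32*t^2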